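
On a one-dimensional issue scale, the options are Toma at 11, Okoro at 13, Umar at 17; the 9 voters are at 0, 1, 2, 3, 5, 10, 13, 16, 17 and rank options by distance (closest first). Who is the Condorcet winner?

With single-peaked preferences on a line, the Condorcet winner is the candidate closest to the median voter.
The median voter (position 5) is closest to Toma at 11.
Check: Toma vs Okoro — voters closer to Toma: 6 of 9.

Toma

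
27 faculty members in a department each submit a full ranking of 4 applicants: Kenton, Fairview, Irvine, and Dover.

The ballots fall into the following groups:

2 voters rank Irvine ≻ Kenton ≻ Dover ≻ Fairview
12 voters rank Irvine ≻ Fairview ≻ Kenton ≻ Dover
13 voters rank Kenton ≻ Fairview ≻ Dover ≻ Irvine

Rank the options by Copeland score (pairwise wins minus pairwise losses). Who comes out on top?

Irvine

Pairwise results:
  Kenton vs Fairview: Kenton wins 15–12.
  Kenton vs Irvine: Irvine wins 14–13.
  Kenton vs Dover: Kenton wins 27–0.
  Fairview vs Irvine: Irvine wins 14–13.
  Fairview vs Dover: Fairview wins 25–2.
  Irvine vs Dover: Irvine wins 14–13.
Copeland scores (wins − losses):
  Kenton: 2 − 1 = 1
  Fairview: 1 − 2 = -1
  Irvine: 3 − 0 = 3
  Dover: 0 − 3 = -3
Irvine has the best Copeland score.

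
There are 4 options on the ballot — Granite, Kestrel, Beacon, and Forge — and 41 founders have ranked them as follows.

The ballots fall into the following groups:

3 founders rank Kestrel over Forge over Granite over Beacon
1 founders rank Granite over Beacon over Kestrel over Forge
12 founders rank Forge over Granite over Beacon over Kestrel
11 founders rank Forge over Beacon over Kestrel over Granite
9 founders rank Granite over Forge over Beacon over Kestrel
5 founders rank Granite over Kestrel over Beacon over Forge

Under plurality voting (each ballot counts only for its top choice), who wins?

Forge

First-place vote totals:
  Granite: 15
  Kestrel: 3
  Beacon: 0
  Forge: 23
Forge has the most first-place votes.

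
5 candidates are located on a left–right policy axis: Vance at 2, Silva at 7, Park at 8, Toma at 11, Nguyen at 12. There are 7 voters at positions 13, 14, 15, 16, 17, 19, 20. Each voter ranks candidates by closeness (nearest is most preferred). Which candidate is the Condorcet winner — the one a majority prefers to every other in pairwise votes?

Nguyen

With single-peaked preferences on a line, the Condorcet winner is the candidate closest to the median voter.
The median voter (position 16) is closest to Nguyen at 12.
Check: Nguyen vs Vance — voters closer to Nguyen: 7 of 7.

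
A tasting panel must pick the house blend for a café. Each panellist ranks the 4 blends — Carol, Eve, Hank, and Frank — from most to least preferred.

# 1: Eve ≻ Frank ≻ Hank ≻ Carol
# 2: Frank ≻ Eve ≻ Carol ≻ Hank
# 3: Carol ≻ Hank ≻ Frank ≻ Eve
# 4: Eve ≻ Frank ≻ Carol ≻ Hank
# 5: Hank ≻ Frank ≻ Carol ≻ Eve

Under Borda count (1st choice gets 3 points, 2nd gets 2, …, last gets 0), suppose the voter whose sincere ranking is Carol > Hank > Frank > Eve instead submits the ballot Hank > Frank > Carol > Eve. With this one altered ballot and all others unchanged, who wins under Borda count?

Frank

Borda totals with the altered ballot: Carol 4, Eve 8, Hank 7, Frank 11.
The winner is unchanged: still Frank.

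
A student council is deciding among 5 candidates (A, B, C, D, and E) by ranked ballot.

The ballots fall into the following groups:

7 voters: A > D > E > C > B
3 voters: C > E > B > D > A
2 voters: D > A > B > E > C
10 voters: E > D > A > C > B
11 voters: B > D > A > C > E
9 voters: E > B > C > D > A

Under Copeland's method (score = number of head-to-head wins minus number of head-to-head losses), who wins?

E

Pairwise results:
  A vs B: B wins 23–19.
  A vs C: A wins 30–12.
  A vs D: D wins 35–7.
  A vs E: E wins 22–20.
  B vs C: B wins 22–20.
  B vs D: B wins 23–19.
  B vs E: E wins 29–13.
  C vs D: D wins 30–12.
  C vs E: E wins 28–14.
  D vs E: E wins 22–20.
Copeland scores (wins − losses):
  A: 1 − 3 = -2
  B: 3 − 1 = 2
  C: 0 − 4 = -4
  D: 2 − 2 = 0
  E: 4 − 0 = 4
E has the best Copeland score.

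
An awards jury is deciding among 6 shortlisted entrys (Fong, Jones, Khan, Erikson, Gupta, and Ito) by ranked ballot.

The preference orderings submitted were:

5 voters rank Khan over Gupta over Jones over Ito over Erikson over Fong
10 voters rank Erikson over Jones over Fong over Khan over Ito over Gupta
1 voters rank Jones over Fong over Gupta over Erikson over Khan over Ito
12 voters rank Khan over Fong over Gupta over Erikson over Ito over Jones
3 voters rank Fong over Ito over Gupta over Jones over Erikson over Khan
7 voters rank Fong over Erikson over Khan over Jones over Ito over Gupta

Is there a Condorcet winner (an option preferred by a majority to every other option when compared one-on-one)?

Yes

Head-to-head results (38 voters total):
Fong vs Jones: Fong wins 22–16.
Fong vs Khan: Fong wins 21–17.
Fong vs Erikson: Fong wins 23–15.
Fong vs Gupta: Fong wins 33–5.
Fong vs Ito: Fong wins 33–5.
Jones vs Khan: Khan wins 24–14.
Jones vs Erikson: Erikson wins 29–9.
Jones vs Gupta: Gupta wins 20–18.
Jones vs Ito: Jones wins 23–15.
Khan vs Erikson: Erikson wins 21–17.
Khan vs Gupta: Khan wins 34–4.
Khan vs Ito: Khan wins 35–3.
Erikson vs Gupta: Gupta wins 21–17.
Erikson vs Ito: Erikson wins 30–8.
Gupta vs Ito: Ito wins 20–18.
Fong beats each rival — Jones (22–16), Khan (21–17), Erikson (23–15), Gupta (33–5), Ito (33–5) — so Fong is the Condorcet winner.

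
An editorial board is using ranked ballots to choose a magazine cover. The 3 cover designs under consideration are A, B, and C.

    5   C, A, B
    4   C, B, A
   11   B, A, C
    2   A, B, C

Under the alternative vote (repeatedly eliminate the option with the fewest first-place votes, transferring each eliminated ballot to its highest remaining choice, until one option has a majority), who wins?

B

Round 1: B 11, C 9, A 2. A has the fewest and is eliminated.
Round 2: B 13, C 9. B has a majority.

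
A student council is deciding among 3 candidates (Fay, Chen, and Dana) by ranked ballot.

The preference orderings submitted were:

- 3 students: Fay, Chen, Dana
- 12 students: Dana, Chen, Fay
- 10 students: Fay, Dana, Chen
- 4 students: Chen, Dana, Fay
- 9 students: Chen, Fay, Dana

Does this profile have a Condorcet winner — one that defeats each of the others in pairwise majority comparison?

No

Head-to-head results (38 voters total):
Fay vs Chen: Chen wins 25–13.
Fay vs Dana: Fay wins 22–16.
Chen vs Dana: Dana wins 22–16.
No candidate beats all others: Fay beats Dana beats Chen beats Fay, a majority cycle.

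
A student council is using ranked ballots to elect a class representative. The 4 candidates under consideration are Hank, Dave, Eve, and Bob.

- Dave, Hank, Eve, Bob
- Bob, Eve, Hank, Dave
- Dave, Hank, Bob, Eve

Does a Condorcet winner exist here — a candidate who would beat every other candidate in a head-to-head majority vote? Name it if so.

Head-to-head results (3 voters total):
Hank vs Dave: Dave wins 2–1.
Hank vs Eve: Hank wins 2–1.
Hank vs Bob: Hank wins 2–1.
Dave vs Eve: Dave wins 2–1.
Dave vs Bob: Dave wins 2–1.
Eve vs Bob: Bob wins 2–1.
Dave beats each rival — Hank (2–1), Eve (2–1), Bob (2–1) — so Dave is the Condorcet winner.

Dave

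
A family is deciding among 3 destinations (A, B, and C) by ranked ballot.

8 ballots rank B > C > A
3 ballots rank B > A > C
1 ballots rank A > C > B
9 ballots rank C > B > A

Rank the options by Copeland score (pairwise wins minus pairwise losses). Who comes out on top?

Pairwise results:
  A vs B: B wins 20–1.
  A vs C: C wins 17–4.
  B vs C: B wins 11–10.
Copeland scores (wins − losses):
  A: 0 − 2 = -2
  B: 2 − 0 = 2
  C: 1 − 1 = 0
B has the best Copeland score.

B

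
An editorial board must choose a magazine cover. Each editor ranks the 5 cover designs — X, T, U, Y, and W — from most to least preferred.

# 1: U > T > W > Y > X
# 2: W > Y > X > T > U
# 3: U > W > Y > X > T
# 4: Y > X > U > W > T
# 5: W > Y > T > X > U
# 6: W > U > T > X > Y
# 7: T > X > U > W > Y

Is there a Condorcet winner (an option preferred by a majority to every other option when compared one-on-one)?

No

Head-to-head results (7 voters total):
X vs T: T wins 4–3.
X vs U: X wins 4–3.
X vs Y: Y wins 5–2.
X vs W: W wins 5–2.
T vs U: U wins 4–3.
T vs Y: Y wins 4–3.
T vs W: W wins 5–2.
U vs Y: U wins 4–3.
U vs W: U wins 4–3.
Y vs W: W wins 6–1.
No candidate beats all others: X beats U beats T beats X, a majority cycle.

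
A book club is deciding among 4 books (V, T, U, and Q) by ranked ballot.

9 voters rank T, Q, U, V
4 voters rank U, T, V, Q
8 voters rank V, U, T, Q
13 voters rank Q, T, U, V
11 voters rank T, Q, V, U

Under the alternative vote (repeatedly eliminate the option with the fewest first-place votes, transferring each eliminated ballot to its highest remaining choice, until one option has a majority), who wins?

Round 1: T 20, Q 13, V 8, U 4. U has the fewest and is eliminated.
Round 2: T 24, Q 13, V 8. T has a majority.

T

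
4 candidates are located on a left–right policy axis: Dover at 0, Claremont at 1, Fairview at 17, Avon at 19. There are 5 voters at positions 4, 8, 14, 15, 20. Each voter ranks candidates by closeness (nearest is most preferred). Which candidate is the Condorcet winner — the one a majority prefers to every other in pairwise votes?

With single-peaked preferences on a line, the Condorcet winner is the candidate closest to the median voter.
The median voter (position 14) is closest to Fairview at 17.
Check: Fairview vs Dover — voters closer to Fairview: 3 of 5.

Fairview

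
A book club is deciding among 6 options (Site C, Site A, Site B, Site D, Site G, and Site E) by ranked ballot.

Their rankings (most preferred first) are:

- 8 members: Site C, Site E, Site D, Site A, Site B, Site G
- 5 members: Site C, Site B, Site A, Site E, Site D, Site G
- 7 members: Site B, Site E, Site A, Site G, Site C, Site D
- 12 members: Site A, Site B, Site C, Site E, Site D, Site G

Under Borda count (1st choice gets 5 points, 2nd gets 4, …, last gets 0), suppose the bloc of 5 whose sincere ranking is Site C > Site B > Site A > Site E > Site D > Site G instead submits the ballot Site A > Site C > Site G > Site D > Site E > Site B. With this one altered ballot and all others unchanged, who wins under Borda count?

Site A

Borda totals with the altered ballot: Site C 103, Site A 122, Site B 91, Site D 46, Site G 29, Site E 89.
The winner is unchanged: still Site A.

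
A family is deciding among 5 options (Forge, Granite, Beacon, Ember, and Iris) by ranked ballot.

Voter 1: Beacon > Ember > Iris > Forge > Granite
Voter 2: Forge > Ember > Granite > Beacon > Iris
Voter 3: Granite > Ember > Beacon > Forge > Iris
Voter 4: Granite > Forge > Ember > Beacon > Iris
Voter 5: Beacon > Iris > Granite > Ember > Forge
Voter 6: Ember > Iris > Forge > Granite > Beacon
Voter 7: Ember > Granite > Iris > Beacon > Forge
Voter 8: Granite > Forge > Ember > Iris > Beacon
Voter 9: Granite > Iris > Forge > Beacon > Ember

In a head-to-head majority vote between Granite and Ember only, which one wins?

Granite

Ballots ranking Granite above Ember: 5.
Ballots ranking Ember above Granite: 4.
Granite wins the head-to-head, 5–4.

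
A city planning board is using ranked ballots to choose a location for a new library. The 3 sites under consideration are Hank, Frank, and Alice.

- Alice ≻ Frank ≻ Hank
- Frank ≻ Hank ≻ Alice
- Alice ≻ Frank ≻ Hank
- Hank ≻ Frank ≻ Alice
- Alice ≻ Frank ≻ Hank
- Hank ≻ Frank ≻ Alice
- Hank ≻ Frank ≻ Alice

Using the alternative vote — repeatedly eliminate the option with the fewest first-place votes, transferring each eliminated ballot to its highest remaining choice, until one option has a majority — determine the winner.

Hank

Round 1: Hank 3, Alice 3, Frank 1. Frank has the fewest and is eliminated.
Round 2: Hank 4, Alice 3. Hank has a majority.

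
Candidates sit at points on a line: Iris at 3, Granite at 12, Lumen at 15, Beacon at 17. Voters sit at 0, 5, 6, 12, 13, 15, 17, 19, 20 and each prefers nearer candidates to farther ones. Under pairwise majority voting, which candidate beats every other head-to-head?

Granite

With single-peaked preferences on a line, the Condorcet winner is the candidate closest to the median voter.
The median voter (position 13) is closest to Granite at 12.
Check: Granite vs Beacon — voters closer to Granite: 5 of 9.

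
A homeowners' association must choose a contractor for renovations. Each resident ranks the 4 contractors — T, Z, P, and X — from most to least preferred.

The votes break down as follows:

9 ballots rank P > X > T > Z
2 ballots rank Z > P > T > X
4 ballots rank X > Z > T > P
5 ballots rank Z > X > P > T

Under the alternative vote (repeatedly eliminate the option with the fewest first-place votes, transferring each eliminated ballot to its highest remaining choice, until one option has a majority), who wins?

Z

Round 1: P 9, Z 7, X 4, T 0. T has the fewest and is eliminated.
Round 2: P 9, Z 7, X 4. X has the fewest and is eliminated.
Round 3: Z 11, P 9. Z has a majority.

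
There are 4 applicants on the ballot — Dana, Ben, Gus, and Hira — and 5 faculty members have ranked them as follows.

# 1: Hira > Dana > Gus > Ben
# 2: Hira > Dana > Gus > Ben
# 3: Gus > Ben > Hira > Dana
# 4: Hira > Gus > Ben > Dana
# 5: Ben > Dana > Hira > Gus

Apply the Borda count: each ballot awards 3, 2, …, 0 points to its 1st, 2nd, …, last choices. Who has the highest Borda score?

Borda scores:
  Dana: 2 + 2 + 0 + 0 + 2 = 6
  Ben: 0 + 0 + 2 + 1 + 3 = 6
  Gus: 1 + 1 + 3 + 2 + 0 = 7
  Hira: 3 + 3 + 1 + 3 + 1 = 11
Hira has the highest total.

Hira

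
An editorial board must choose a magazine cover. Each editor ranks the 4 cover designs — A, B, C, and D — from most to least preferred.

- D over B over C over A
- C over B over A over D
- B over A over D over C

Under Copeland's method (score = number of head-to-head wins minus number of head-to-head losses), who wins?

Pairwise results:
  A vs B: B wins 3–0.
  A vs C: C wins 2–1.
  A vs D: A wins 2–1.
  B vs C: B wins 2–1.
  B vs D: B wins 2–1.
  C vs D: D wins 2–1.
Copeland scores (wins − losses):
  A: 1 − 2 = -1
  B: 3 − 0 = 3
  C: 1 − 2 = -1
  D: 1 − 2 = -1
B has the best Copeland score.

B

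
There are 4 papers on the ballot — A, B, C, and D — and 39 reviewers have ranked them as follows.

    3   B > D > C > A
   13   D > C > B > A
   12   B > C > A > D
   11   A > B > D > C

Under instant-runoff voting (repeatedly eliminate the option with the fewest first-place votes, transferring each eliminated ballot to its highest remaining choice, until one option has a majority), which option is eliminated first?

Round 1: B 15, D 13, A 11, C 0. C has the fewest and is eliminated.
Round 2: B 15, D 13, A 11. A has the fewest and is eliminated.
Round 3: B 26, D 13. B has a majority.

C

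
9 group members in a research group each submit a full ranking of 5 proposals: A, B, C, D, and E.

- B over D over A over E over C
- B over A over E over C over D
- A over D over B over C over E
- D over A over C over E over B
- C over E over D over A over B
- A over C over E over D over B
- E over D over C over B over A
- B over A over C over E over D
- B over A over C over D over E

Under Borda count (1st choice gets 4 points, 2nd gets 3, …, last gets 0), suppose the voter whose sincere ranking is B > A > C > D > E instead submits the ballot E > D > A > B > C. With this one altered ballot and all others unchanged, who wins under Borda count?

Borda totals with the altered ballot: A 22, B 16, C 15, D 19, E 18.
The winner is unchanged: still A.

A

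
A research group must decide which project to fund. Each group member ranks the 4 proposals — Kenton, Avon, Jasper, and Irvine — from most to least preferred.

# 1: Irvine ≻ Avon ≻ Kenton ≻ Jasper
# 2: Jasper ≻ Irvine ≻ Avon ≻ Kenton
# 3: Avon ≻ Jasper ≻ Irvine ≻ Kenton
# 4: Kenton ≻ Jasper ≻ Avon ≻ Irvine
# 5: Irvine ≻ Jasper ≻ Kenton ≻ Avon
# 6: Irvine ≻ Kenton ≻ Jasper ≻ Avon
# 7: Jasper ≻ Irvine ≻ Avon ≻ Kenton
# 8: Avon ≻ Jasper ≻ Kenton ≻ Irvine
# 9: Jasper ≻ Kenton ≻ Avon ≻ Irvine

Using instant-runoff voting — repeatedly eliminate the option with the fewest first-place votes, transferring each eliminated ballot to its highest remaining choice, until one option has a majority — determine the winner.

Round 1: Jasper 3, Irvine 3, Avon 2, Kenton 1. Kenton has the fewest and is eliminated.
Round 2: Jasper 4, Irvine 3, Avon 2. Avon has the fewest and is eliminated.
Round 3: Jasper 6, Irvine 3. Jasper has a majority.

Jasper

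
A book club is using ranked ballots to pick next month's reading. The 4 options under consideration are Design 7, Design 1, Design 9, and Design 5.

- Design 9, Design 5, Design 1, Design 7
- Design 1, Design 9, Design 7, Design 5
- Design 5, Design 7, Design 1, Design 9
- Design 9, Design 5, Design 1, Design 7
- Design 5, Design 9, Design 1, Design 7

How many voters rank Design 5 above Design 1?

Ballots ranking Design 5 above Design 1: 4.
Ballots ranking Design 1 above Design 5: 1.
So 4 of 5 voters prefer Design 5 to Design 1.

4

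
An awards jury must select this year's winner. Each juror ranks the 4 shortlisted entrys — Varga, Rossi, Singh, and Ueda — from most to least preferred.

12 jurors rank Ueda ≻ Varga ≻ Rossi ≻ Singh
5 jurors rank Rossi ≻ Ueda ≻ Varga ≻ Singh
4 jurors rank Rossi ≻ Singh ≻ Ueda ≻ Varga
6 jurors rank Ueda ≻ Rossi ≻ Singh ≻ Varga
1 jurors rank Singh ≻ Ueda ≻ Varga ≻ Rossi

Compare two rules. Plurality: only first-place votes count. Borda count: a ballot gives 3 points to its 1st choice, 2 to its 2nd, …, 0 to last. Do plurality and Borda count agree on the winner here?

Yes

Plurality first-place counts: Varga 0, Rossi 9, Singh 1, Ueda 18 → Ueda.
Borda totals: Varga 30, Rossi 51, Singh 17, Ueda 70 → Ueda.
The two rules agree on Ueda.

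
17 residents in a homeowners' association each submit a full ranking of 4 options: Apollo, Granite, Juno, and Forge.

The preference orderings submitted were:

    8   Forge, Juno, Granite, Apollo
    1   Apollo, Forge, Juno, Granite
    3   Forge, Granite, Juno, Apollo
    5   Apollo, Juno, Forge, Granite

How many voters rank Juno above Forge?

Ballots ranking Juno above Forge: 5.
Ballots ranking Forge above Juno: 8+1+3 = 12.
So 5 of 17 voters prefer Juno to Forge.

5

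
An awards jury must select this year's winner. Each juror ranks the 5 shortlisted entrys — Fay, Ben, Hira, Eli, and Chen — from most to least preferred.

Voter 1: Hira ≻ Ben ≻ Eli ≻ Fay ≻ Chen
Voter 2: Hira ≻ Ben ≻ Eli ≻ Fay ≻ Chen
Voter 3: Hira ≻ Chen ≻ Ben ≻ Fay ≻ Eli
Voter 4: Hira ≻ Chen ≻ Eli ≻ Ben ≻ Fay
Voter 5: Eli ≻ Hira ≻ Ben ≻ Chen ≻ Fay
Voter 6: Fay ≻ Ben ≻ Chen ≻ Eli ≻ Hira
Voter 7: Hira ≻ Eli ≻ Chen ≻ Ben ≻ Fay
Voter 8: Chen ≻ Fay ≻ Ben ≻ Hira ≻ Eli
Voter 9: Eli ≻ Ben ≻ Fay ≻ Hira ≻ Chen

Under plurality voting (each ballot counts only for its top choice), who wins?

First-place vote totals:
  Fay: 1
  Ben: 0
  Hira: 5
  Eli: 2
  Chen: 1
Hira has the most first-place votes.

Hira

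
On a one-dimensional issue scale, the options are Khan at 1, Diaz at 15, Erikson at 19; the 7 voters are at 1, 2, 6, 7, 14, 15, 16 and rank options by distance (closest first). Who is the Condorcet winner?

With single-peaked preferences on a line, the Condorcet winner is the candidate closest to the median voter.
The median voter (position 7) is closest to Khan at 1.
Check: Khan vs Diaz — voters closer to Khan: 4 of 7.

Khan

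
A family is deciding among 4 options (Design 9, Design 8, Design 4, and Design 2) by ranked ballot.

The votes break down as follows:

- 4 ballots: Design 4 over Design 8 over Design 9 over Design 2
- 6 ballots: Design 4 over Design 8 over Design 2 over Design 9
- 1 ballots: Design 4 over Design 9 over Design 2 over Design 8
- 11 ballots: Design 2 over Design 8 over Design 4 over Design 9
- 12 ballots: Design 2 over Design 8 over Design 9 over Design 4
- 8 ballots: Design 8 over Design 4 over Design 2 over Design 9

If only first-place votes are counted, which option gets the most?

Design 2

First-place vote totals:
  Design 9: 0
  Design 8: 8
  Design 4: 11
  Design 2: 23
Design 2 has the most first-place votes.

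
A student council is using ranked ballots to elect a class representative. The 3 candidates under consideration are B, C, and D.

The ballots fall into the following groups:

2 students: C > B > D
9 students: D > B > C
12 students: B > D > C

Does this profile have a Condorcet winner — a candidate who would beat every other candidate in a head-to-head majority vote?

Yes

Head-to-head results (23 voters total):
B vs C: B wins 21–2.
B vs D: B wins 14–9.
C vs D: D wins 21–2.
B beats each rival — C (21–2), D (14–9) — so B is the Condorcet winner.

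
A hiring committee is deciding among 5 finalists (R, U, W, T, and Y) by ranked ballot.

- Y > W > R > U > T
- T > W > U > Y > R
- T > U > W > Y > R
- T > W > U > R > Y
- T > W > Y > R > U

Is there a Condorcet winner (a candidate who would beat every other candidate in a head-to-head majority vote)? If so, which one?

T

Head-to-head results (5 voters total):
R vs U: U wins 3–2.
R vs W: W wins 5–0.
R vs T: T wins 4–1.
R vs Y: Y wins 4–1.
U vs W: W wins 4–1.
U vs T: T wins 4–1.
U vs Y: U wins 3–2.
W vs T: T wins 4–1.
W vs Y: W wins 4–1.
T vs Y: T wins 4–1.
T beats each rival — R (4–1), U (4–1), W (4–1), Y (4–1) — so T is the Condorcet winner.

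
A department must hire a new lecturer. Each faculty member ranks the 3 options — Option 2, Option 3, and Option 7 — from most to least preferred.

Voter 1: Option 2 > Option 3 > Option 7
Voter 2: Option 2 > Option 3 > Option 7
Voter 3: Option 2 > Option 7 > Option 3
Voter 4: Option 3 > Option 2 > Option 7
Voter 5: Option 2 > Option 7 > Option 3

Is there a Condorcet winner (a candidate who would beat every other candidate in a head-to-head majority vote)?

Head-to-head results (5 voters total):
Option 2 vs Option 3: Option 2 wins 4–1.
Option 2 vs Option 7: Option 2 wins 5–0.
Option 3 vs Option 7: Option 3 wins 3–2.
Option 2 beats each rival — Option 3 (4–1), Option 7 (5–0) — so Option 2 is the Condorcet winner.

Yes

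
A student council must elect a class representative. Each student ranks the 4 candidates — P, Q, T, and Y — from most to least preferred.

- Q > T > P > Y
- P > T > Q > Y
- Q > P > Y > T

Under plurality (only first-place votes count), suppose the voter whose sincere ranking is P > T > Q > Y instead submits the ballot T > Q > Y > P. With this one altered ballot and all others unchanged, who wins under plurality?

First-place totals with the altered ballot: P 0, Q 2, T 1, Y 0.
The winner is unchanged: still Q.

Q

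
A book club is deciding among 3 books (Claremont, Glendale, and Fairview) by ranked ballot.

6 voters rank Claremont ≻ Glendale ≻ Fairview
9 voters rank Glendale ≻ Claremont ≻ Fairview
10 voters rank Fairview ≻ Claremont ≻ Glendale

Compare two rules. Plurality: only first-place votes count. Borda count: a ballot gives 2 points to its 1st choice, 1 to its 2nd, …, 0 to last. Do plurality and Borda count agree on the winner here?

Plurality first-place counts: Claremont 6, Glendale 9, Fairview 10 → Fairview.
Borda totals: Claremont 31, Glendale 24, Fairview 20 → Claremont.
The two rules disagree: plurality picks Fairview, Borda picks Claremont.

No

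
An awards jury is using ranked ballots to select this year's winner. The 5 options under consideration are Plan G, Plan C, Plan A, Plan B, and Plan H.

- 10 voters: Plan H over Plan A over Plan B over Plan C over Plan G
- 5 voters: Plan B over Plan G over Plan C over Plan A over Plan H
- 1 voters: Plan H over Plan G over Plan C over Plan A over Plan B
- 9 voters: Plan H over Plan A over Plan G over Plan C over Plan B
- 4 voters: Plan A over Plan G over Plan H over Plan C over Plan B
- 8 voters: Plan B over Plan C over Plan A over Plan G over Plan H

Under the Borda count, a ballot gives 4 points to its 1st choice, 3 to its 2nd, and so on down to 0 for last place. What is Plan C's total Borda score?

59

Borda scores:
  Plan G: 10·0 + 5·3 + 3 + 9·2 + 4·3 + 8·1 = 56
  Plan C: 10·1 + 5·2 + 2 + 9·1 + 4·1 + 8·3 = 59
  Plan A: 10·3 + 5·1 + 1 + 9·3 + 4·4 + 8·2 = 95
  Plan B: 10·2 + 5·4 + 0 + 9·0 + 4·0 + 8·4 = 72
  Plan H: 10·4 + 5·0 + 4 + 9·4 + 4·2 + 8·0 = 88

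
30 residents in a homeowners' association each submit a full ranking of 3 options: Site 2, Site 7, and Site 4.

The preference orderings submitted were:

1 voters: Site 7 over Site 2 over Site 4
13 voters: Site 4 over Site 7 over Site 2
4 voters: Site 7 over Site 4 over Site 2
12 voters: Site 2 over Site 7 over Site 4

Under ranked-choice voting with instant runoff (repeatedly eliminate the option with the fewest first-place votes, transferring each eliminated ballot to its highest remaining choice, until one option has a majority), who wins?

Site 4

Round 1: Site 4 13, Site 2 12, Site 7 5. Site 7 has the fewest and is eliminated.
Round 2: Site 4 17, Site 2 13. Site 4 has a majority.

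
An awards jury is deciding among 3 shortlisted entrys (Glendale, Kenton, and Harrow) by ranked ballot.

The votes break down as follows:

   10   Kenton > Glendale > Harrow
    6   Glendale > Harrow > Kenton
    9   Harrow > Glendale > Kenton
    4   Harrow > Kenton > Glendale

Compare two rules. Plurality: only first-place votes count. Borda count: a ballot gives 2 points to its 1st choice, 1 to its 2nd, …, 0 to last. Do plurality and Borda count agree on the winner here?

Plurality first-place counts: Glendale 6, Kenton 10, Harrow 13 → Harrow.
Borda totals: Glendale 31, Kenton 24, Harrow 32 → Harrow.
The two rules agree on Harrow.

Yes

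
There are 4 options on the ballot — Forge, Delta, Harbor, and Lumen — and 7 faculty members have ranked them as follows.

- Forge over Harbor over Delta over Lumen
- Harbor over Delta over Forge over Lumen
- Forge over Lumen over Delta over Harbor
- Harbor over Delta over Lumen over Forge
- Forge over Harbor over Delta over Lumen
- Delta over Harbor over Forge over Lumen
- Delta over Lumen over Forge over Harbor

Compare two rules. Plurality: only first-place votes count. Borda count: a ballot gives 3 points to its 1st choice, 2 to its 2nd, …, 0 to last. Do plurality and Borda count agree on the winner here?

No

Plurality first-place counts: Forge 3, Delta 2, Harbor 2, Lumen 0 → Forge.
Borda totals: Forge 12, Delta 13, Harbor 12, Lumen 5 → Delta.
The two rules disagree: plurality picks Forge, Borda picks Delta.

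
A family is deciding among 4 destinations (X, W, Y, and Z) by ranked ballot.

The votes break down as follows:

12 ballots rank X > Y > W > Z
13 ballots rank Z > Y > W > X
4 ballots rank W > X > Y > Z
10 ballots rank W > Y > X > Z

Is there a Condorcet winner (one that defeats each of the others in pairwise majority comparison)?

Yes

Head-to-head results (39 voters total):
X vs W: W wins 27–12.
X vs Y: Y wins 23–16.
X vs Z: X wins 26–13.
W vs Y: Y wins 25–14.
W vs Z: W wins 26–13.
Y vs Z: Y wins 26–13.
Y beats each rival — X (23–16), W (25–14), Z (26–13) — so Y is the Condorcet winner.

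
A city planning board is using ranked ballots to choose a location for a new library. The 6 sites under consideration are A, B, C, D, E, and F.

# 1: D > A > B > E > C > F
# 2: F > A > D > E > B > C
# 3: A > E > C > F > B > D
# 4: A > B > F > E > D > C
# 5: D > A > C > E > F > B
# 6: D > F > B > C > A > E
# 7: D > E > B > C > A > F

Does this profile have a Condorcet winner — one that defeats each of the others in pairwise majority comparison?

Head-to-head results (7 voters total):
A vs B: A wins 5–2.
A vs C: A wins 5–2.
A vs D: D wins 4–3.
A vs E: A wins 6–1.
A vs F: A wins 5–2.
B vs C: B wins 5–2.
B vs D: D wins 5–2.
B vs E: E wins 4–3.
B vs F: F wins 4–3.
C vs D: D wins 6–1.
C vs E: E wins 5–2.
C vs F: C wins 4–3.
D vs E: D wins 5–2.
D vs F: D wins 4–3.
E vs F: E wins 4–3.
D beats each rival — A (4–3), B (5–2), C (6–1), E (5–2), F (4–3) — so D is the Condorcet winner.

Yes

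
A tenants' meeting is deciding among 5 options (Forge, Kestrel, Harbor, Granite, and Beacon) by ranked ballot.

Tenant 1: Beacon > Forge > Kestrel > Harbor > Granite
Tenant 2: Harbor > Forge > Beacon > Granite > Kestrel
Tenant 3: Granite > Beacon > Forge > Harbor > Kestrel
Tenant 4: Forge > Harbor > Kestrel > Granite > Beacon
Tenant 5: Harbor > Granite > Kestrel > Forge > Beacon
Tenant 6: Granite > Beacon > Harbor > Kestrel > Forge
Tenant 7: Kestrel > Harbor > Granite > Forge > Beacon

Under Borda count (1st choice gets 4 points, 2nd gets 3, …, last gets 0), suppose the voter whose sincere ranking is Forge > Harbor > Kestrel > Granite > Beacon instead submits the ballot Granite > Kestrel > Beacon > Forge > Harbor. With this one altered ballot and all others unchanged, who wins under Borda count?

Granite

Borda totals with the altered ballot: Forge 11, Kestrel 12, Harbor 15, Granite 18, Beacon 14.
The switch changes the winner from Harbor to Granite.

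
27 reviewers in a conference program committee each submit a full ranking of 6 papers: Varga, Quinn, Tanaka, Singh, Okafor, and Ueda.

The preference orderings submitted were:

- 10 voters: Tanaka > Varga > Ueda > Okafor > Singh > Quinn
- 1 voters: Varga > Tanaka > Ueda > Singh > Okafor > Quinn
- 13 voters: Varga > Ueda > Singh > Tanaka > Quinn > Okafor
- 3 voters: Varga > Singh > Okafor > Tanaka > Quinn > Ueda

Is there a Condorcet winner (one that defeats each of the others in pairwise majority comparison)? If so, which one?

Varga

Head-to-head results (27 voters total):
Varga vs Quinn: Varga wins 27–0.
Varga vs Tanaka: Varga wins 17–10.
Varga vs Singh: Varga wins 27–0.
Varga vs Okafor: Varga wins 27–0.
Varga vs Ueda: Varga wins 27–0.
Quinn vs Tanaka: Tanaka wins 27–0.
Quinn vs Singh: Singh wins 27–0.
Quinn vs Okafor: Okafor wins 14–13.
Quinn vs Ueda: Ueda wins 24–3.
Tanaka vs Singh: Singh wins 16–11.
Tanaka vs Okafor: Tanaka wins 24–3.
Tanaka vs Ueda: Tanaka wins 14–13.
Singh vs Okafor: Singh wins 17–10.
Singh vs Ueda: Ueda wins 24–3.
Okafor vs Ueda: Ueda wins 24–3.
Varga beats each rival — Quinn (27–0), Tanaka (17–10), Singh (27–0), Okafor (27–0), Ueda (27–0) — so Varga is the Condorcet winner.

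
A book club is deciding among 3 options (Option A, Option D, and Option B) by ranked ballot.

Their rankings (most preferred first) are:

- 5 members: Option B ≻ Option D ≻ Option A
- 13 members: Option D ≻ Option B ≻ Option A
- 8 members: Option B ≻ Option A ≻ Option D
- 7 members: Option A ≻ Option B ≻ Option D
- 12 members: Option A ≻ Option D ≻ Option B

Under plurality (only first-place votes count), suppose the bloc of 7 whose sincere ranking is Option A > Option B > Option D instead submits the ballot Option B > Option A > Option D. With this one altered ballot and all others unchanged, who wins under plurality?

First-place totals with the altered ballot: Option A 12, Option D 13, Option B 20.
The switch changes the winner from Option A to Option B.

Option B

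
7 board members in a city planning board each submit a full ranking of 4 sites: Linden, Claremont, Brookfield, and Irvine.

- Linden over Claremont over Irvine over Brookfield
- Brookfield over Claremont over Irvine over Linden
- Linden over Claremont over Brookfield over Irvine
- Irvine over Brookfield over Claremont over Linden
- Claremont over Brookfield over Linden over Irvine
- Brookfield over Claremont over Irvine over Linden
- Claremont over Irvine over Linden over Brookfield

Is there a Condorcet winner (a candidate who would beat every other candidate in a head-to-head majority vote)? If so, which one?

Claremont

Head-to-head results (7 voters total):
Linden vs Claremont: Claremont wins 5–2.
Linden vs Brookfield: Brookfield wins 4–3.
Linden vs Irvine: Irvine wins 4–3.
Claremont vs Brookfield: Claremont wins 4–3.
Claremont vs Irvine: Claremont wins 6–1.
Brookfield vs Irvine: Brookfield wins 4–3.
Claremont beats each rival — Linden (5–2), Brookfield (4–3), Irvine (6–1) — so Claremont is the Condorcet winner.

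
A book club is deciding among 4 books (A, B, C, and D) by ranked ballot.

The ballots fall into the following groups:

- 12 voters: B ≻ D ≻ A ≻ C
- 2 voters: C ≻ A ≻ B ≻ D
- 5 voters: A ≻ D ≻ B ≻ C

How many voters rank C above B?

Ballots ranking C above B: 2.
Ballots ranking B above C: 12+5 = 17.
So 2 of 19 voters prefer C to B.

2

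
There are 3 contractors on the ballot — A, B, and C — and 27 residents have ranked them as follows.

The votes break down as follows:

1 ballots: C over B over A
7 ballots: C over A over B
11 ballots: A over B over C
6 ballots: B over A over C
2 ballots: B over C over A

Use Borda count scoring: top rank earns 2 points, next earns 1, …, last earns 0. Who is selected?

Borda scores:
  A: 0 + 7·1 + 11·2 + 6·1 + 2·0 = 35
  B: 1 + 7·0 + 11·1 + 6·2 + 2·2 = 28
  C: 2 + 7·2 + 11·0 + 6·0 + 2·1 = 18
A has the highest total.

A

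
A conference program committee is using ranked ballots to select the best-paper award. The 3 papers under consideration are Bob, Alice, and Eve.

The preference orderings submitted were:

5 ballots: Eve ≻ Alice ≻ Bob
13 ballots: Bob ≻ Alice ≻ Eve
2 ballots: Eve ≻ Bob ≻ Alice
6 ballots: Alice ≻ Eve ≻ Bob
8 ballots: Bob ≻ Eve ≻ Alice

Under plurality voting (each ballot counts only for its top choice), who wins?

Bob

First-place vote totals:
  Bob: 21
  Alice: 6
  Eve: 7
Bob has the most first-place votes.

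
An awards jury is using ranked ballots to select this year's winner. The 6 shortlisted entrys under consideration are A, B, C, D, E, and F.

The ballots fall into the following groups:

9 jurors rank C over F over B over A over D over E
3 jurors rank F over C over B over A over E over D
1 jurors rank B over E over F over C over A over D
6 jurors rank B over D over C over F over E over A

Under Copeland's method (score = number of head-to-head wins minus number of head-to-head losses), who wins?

Pairwise results:
  A vs B: B wins 19–0.
  A vs C: C wins 19–0.
  A vs D: A wins 13–6.
  A vs E: A wins 12–7.
  A vs F: F wins 19–0.
  B vs C: C wins 12–7.
  B vs D: B wins 19–0.
  B vs E: B wins 19–0.
  B vs F: F wins 12–7.
  C vs D: C wins 13–6.
  C vs E: C wins 18–1.
  C vs F: C wins 15–4.
  D vs E: D wins 15–4.
  D vs F: F wins 13–6.
  E vs F: F wins 18–1.
Copeland scores (wins − losses):
  A: 2 − 3 = -1
  B: 3 − 2 = 1
  C: 5 − 0 = 5
  D: 1 − 4 = -3
  E: 0 − 5 = -5
  F: 4 − 1 = 3
C has the best Copeland score.

C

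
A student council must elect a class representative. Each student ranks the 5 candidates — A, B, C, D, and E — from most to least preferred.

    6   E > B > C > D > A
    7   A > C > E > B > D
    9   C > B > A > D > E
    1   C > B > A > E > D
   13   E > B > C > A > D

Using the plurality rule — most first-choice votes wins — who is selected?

E

First-place vote totals:
  A: 7
  B: 0
  C: 10
  D: 0
  E: 19
E has the most first-place votes.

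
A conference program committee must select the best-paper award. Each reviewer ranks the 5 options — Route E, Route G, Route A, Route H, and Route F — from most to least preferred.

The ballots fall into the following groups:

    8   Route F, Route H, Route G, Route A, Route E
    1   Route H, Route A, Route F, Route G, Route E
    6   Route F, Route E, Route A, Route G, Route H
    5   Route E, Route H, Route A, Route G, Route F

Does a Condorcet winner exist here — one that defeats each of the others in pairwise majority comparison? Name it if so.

Route F

Head-to-head results (20 voters total):
Route E vs Route G: Route E wins 11–9.
Route E vs Route A: Route E wins 11–9.
Route E vs Route H: Route E wins 11–9.
Route E vs Route F: Route F wins 15–5.
Route G vs Route A: Route A wins 12–8.
Route G vs Route H: Route H wins 14–6.
Route G vs Route F: Route F wins 15–5.
Route A vs Route H: Route H wins 14–6.
Route A vs Route F: Route F wins 14–6.
Route H vs Route F: Route F wins 14–6.
Route F beats each rival — Route E (15–5), Route G (15–5), Route A (14–6), Route H (14–6) — so Route F is the Condorcet winner.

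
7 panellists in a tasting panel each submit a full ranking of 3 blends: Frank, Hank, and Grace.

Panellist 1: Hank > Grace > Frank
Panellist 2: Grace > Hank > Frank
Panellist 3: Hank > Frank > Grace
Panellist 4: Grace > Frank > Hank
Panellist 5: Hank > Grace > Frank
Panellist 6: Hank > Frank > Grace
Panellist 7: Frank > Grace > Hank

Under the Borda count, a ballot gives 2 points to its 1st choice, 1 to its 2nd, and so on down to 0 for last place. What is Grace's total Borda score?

7

Borda scores:
  Frank: 0 + 0 + 1 + 1 + 0 + 1 + 2 = 5
  Hank: 2 + 1 + 2 + 0 + 2 + 2 + 0 = 9
  Grace: 1 + 2 + 0 + 2 + 1 + 0 + 1 = 7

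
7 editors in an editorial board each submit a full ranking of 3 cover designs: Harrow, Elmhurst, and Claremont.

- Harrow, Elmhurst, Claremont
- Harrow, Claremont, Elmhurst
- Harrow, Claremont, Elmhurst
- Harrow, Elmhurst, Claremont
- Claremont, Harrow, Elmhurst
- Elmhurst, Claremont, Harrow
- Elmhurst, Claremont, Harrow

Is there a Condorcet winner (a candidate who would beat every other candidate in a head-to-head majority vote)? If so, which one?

Head-to-head results (7 voters total):
Harrow vs Elmhurst: Harrow wins 5–2.
Harrow vs Claremont: Harrow wins 4–3.
Elmhurst vs Claremont: Elmhurst wins 4–3.
Harrow beats each rival — Elmhurst (5–2), Claremont (4–3) — so Harrow is the Condorcet winner.

Harrow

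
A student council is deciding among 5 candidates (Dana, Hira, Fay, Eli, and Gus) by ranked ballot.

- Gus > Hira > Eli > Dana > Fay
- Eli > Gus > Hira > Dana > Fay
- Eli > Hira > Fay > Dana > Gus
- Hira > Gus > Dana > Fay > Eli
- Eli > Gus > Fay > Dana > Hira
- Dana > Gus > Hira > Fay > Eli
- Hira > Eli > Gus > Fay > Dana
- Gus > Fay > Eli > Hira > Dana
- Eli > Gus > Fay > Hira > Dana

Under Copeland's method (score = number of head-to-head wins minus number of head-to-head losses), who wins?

Eli

Pairwise results:
  Dana vs Hira: Hira wins 7–2.
  Dana vs Fay: Fay wins 5–4.
  Dana vs Eli: Eli wins 7–2.
  Dana vs Gus: Gus wins 7–2.
  Hira vs Fay: Hira wins 6–3.
  Hira vs Eli: Eli wins 5–4.
  Hira vs Gus: Gus wins 6–3.
  Fay vs Eli: Eli wins 6–3.
  Fay vs Gus: Gus wins 8–1.
  Eli vs Gus: Eli wins 5–4.
Copeland scores (wins − losses):
  Dana: 0 − 4 = -4
  Hira: 2 − 2 = 0
  Fay: 1 − 3 = -2
  Eli: 4 − 0 = 4
  Gus: 3 − 1 = 2
Eli has the best Copeland score.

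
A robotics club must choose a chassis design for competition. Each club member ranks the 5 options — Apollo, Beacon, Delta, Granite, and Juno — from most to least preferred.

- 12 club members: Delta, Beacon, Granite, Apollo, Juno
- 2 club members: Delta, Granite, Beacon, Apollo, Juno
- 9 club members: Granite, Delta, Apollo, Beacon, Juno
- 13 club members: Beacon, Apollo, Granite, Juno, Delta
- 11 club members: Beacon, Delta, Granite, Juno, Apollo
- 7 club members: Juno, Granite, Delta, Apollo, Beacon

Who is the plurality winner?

First-place vote totals:
  Apollo: 0
  Beacon: 24
  Delta: 14
  Granite: 9
  Juno: 7
Beacon has the most first-place votes.

Beacon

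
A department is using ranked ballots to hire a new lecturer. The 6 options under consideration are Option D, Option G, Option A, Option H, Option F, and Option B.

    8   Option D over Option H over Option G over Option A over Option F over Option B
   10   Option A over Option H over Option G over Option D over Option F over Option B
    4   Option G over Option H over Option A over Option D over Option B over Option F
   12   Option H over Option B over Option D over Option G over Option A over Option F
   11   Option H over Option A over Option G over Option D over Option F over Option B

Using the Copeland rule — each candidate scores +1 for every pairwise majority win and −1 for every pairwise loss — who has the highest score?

Option H

Pairwise results:
  Option D vs Option G: Option G wins 25–20.
  Option D vs Option A: Option A wins 25–20.
  Option D vs Option H: Option H wins 37–8.
  Option D vs Option F: Option D wins 45–0.
  Option D vs Option B: Option D wins 33–12.
  Option G vs Option A: Option G wins 24–21.
  Option G vs Option H: Option H wins 41–4.
  Option G vs Option F: Option G wins 45–0.
  Option G vs Option B: Option G wins 33–12.
  Option A vs Option H: Option H wins 35–10.
  Option A vs Option F: Option A wins 45–0.
  Option A vs Option B: Option A wins 33–12.
  Option H vs Option F: Option H wins 45–0.
  Option H vs Option B: Option H wins 45–0.
  Option F vs Option B: Option F wins 29–16.
Copeland scores (wins − losses):
  Option D: 2 − 3 = -1
  Option G: 4 − 1 = 3
  Option A: 3 − 2 = 1
  Option H: 5 − 0 = 5
  Option F: 1 − 4 = -3
  Option B: 0 − 5 = -5
Option H has the best Copeland score.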